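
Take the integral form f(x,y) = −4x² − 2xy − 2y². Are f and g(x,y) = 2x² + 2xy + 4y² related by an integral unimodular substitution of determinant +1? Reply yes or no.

D₁ = -28, D₂ = -28
f is negative-definite; reduce −f:
−f: flip: (4,2,2)→(2,-2,4)
−f: translate: b→2 (≡-2 mod 4), so (2,-2,4)→(2,2,4)
−f: reduced (well bottom): (2,2,4) with a≤c, −a<b≤a
flip sign back: reduced form of f is (-2,-2,-4)
g: reduced (well bottom): (2,2,4) with a≤c, −a<b≤a
reduced forms (-2, -2, -4) vs (2, 2, 4) ⇒ inequivalent

no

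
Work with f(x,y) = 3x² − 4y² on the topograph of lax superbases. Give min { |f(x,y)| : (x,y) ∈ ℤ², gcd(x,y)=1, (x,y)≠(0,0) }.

descent: ρ → (-4,0,3)
descent: ρ → (3,6,-1)  [lands on river]
river: ρ → (-1,6,3)
closes: descent 2, river 2
min |a| on river = 1

1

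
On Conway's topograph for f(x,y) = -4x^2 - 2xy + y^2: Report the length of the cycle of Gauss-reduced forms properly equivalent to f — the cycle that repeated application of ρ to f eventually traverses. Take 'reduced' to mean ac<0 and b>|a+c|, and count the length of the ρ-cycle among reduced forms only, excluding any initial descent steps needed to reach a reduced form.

D = 20, ⌊√D⌋ = 4
descent: ρ → (1,4,-1)  [lands on river]
river: ρ → (-1,4,1)
ρ-cycle length = 2 (tail of 1 descent step not counted)

2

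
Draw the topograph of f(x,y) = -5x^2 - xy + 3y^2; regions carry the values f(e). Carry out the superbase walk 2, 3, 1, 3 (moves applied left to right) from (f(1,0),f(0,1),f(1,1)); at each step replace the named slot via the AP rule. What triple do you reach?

start (-5,3,-3) = (f(1,0),f(0,1),f(1,1))
replace slot 2: 2·((-5)+(-3)) − 3 = -19 → (-5,-19,-3)
replace slot 3: 2·((-5)+(-19)) − (-3) = -45 → (-5,-19,-45)
replace slot 1: 2·((-19)+(-45)) − (-5) = -123 → (-123,-19,-45)
replace slot 3: 2·((-123)+(-19)) − (-45) = -239 → (-123,-19,-239)

-123,-19,-239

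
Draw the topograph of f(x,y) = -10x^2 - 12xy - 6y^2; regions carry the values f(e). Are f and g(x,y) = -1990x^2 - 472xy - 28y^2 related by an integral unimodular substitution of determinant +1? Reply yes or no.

D₁ = -96, D₂ = -96
f is negative-definite; reduce −f:
−f: translate: b→-8 (≡12 mod 20), so (10,12,6)→(10,-8,4)
−f: flip: (10,-8,4)→(4,8,10)
−f: translate: b→0 (≡8 mod 8), so (4,8,10)→(4,0,6)
−f: reduced (well bottom): (4,0,6) with a≤c, −a<b≤a
flip sign back: reduced form of f is (-4,0,-6)
g is negative-definite; reduce −g:
−g: flip: (1990,472,28)→(28,-472,1990)
−g: translate: b→-24 (≡-472 mod 56), so (28,-472,1990)→(28,-24,6)
−g: flip: (28,-24,6)→(6,24,28)
−g: translate: b→0 (≡24 mod 12), so (6,24,28)→(6,0,4)
−g: flip: (6,0,4)→(4,0,6)
−g: reduced (well bottom): (4,0,6) with a≤c, −a<b≤a
flip sign back: reduced form of g is (-4,0,-6)
reduced forms (-4, 0, -6) vs (-4, 0, -6) ⇒ equivalent

yes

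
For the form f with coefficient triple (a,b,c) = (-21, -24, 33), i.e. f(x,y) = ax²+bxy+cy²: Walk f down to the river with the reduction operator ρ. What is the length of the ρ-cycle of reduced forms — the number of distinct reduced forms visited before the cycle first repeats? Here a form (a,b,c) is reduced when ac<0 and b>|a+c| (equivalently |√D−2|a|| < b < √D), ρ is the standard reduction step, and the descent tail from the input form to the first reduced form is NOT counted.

D = 3348, ⌊√D⌋ = 57
descent: ρ → (33,24,-21)  [lands on river]
river: ρ → (-21,18,36)
river: ρ → (36,54,-3)
river: ρ → (-3,54,36)
river: ρ → (36,18,-21)
river: ρ → (-21,24,33)
river: ρ → (33,42,-12)
river: ρ → (-12,54,9)
river: ρ → (9,54,-12)
river: ρ → (-12,42,33)
ρ-cycle length = 10 (tail of 1 descent step not counted)

10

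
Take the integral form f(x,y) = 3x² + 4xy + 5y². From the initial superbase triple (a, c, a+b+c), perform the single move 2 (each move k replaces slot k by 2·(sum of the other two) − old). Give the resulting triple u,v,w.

start (3,5,12) = (f(1,0),f(0,1),f(1,1))
replace slot 2: 2·(3+12) − 5 = 25 → (3,25,12)

3,25,12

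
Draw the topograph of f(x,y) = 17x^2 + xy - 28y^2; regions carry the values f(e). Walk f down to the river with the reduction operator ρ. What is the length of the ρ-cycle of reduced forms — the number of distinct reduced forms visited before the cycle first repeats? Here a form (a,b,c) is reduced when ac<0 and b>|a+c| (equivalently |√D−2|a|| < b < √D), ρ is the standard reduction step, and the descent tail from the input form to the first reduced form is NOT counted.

D = 1905, ⌊√D⌋ = 43
descent: ρ → (-28,-1,17)
descent: ρ → (17,35,-10)  [lands on river]
river: ρ → (-10,25,32)
river: ρ → (32,39,-3)
river: ρ → (-3,39,32)
river: ρ → (32,25,-10)
river: ρ → (-10,35,17)
river: ρ → (17,33,-12)
river: ρ → (-12,39,8)
river: ρ → (8,41,-7)
river: ρ → (-7,43,2)
river: ρ → (2,41,-28)
river: ρ → (-28,15,15)
river: ρ → (15,15,-28)
river: ρ → (-28,41,2)
river: ρ → (2,43,-7)
river: ρ → (-7,41,8)
river: ρ → (8,39,-12)
river: ρ → (-12,33,17)
ρ-cycle length = 18 (tail of 2 descent steps not counted)

18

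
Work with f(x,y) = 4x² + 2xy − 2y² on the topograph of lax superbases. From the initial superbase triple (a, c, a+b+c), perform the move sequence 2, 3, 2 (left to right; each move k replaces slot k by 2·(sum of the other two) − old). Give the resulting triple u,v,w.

start (4,-2,4) = (f(1,0),f(0,1),f(1,1))
replace slot 2: 2·(4+4) − (-2) = 18 → (4,18,4)
replace slot 3: 2·(4+18) − 4 = 40 → (4,18,40)
replace slot 2: 2·(4+40) − 18 = 70 → (4,70,40)

4,70,40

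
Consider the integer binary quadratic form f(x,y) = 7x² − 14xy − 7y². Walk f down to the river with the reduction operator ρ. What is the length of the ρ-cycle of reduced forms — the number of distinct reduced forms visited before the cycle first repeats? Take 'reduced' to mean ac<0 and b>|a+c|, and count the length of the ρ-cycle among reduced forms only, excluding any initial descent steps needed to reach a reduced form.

D = 392, ⌊√D⌋ = 19
descent: ρ → (-7,14,7)  [lands on river]
river: ρ → (7,14,-7)
ρ-cycle length = 2 (tail of 1 descent step not counted)

2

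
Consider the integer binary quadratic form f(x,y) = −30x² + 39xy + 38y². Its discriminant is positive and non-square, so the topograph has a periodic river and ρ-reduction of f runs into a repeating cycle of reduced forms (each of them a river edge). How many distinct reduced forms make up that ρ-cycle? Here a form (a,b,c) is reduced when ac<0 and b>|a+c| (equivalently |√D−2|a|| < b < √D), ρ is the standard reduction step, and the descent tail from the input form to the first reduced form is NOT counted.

D = 6081, ⌊√D⌋ = 77
river: ρ → (38,37,-31)
river: ρ → (-31,25,44)
river: ρ → (44,63,-12)
river: ρ → (-12,57,59)
river: ρ → (59,61,-10)
river: ρ → (-10,59,65)
river: ρ → (65,71,-4)
river: ρ → (-4,73,47)
river: ρ → (47,21,-30)
river: ρ → (-30,39,38)
ρ-cycle length = 10 (tail of 0 descent steps not counted)

10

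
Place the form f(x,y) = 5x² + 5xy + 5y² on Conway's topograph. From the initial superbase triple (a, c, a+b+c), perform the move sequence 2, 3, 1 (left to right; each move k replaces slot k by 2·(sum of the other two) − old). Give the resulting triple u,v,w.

start (5,5,15) = (f(1,0),f(0,1),f(1,1))
replace slot 2: 2·(5+15) − 5 = 35 → (5,35,15)
replace slot 3: 2·(5+35) − 15 = 65 → (5,35,65)
replace slot 1: 2·(35+65) − 5 = 195 → (195,35,65)

195,35,65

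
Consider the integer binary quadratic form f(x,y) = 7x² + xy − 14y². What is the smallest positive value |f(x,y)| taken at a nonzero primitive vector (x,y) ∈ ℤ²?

descent: ρ → (-14,-1,7)
descent: ρ → (7,15,-6)  [lands on river]
river: ρ → (-6,9,13)
river: ρ → (13,17,-2)
river: ρ → (-2,19,4)
river: ρ → (4,13,-14)
river: ρ → (-14,15,3)
river: ρ → (3,15,-14)
river: ρ → (-14,13,4)
river: ρ → (4,19,-2)
river: ρ → (-2,17,13)
river: ρ → (13,9,-6)
river: ρ → (-6,15,7)
river: ρ → (7,13,-8)
river: ρ → (-8,19,1)
river: ρ → (1,19,-8)
river: ρ → (-8,13,7)
closes: descent 2, river 16
min |a| on river = 1

1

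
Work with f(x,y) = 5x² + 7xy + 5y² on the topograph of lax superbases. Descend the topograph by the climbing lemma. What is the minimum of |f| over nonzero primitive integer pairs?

translate: b→-3 (≡7 mod 10), so (5,7,5)→(5,-3,3)
flip: (5,-3,3)→(3,3,5)
reduced (well bottom): (3,3,5) with a≤c, −a<b≤a
well minimum = a = 3

3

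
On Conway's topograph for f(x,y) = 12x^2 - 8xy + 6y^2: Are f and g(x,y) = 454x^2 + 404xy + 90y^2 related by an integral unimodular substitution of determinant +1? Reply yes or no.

D₁ = -224, D₂ = -224
f: flip: (12,-8,6)→(6,8,12)
f: translate: b→-4 (≡8 mod 12), so (6,8,12)→(6,-4,10)
f: reduced (well bottom): (6,-4,10) with a≤c, −a<b≤a
g: flip: (454,404,90)→(90,-404,454)
g: translate: b→-44 (≡-404 mod 180), so (90,-404,454)→(90,-44,6)
g: flip: (90,-44,6)→(6,44,90)
g: translate: b→-4 (≡44 mod 12), so (6,44,90)→(6,-4,10)
g: reduced (well bottom): (6,-4,10) with a≤c, −a<b≤a
reduced forms (6, -4, 10) vs (6, -4, 10) ⇒ equivalent

yes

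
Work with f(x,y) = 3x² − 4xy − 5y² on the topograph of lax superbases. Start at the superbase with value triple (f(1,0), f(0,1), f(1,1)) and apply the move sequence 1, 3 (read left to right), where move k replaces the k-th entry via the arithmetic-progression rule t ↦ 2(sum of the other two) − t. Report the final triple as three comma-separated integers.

start (3,-5,-6) = (f(1,0),f(0,1),f(1,1))
replace slot 1: 2·((-5)+(-6)) − 3 = -25 → (-25,-5,-6)
replace slot 3: 2·((-25)+(-5)) − (-6) = -54 → (-25,-5,-54)

-25,-5,-54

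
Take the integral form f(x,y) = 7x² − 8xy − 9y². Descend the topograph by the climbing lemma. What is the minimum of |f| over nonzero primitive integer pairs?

descent: ρ → (-9,8,7)  [lands on river]
river: ρ → (7,6,-10)
river: ρ → (-10,14,3)
river: ρ → (3,16,-5)
river: ρ → (-5,14,6)
river: ρ → (6,10,-9)
closes: descent 1, river 6
min |a| on river = 3

3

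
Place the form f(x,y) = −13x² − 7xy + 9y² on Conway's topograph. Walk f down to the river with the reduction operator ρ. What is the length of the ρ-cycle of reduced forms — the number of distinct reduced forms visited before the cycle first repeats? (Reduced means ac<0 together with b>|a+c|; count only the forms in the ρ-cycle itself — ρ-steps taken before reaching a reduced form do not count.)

D = 517, ⌊√D⌋ = 22
descent: ρ → (9,7,-13)  [lands on river]
river: ρ → (-13,19,3)
river: ρ → (3,17,-19)
river: ρ → (-19,21,1)
river: ρ → (1,21,-19)
river: ρ → (-19,17,3)
river: ρ → (3,19,-13)
river: ρ → (-13,7,9)
river: ρ → (9,11,-11)
river: ρ → (-11,11,9)
ρ-cycle length = 10 (tail of 1 descent step not counted)

10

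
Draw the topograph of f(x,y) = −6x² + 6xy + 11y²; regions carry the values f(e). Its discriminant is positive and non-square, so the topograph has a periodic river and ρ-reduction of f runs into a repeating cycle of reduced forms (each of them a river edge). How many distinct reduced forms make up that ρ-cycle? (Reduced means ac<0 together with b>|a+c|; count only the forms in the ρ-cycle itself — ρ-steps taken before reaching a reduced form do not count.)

D = 300, ⌊√D⌋ = 17
river: ρ → (11,16,-1)
river: ρ → (-1,16,11)
river: ρ → (11,6,-6)
river: ρ → (-6,6,11)
ρ-cycle length = 4 (tail of 0 descent steps not counted)

4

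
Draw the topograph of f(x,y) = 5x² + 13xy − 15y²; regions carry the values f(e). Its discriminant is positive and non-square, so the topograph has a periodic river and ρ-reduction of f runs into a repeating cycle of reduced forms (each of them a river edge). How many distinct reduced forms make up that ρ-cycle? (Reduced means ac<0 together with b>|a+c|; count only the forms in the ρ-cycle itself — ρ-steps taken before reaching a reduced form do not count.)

D = 469, ⌊√D⌋ = 21
river: ρ → (-15,17,3)
river: ρ → (3,19,-9)
river: ρ → (-9,17,5)
river: ρ → (5,13,-15)
ρ-cycle length = 4 (tail of 0 descent steps not counted)

4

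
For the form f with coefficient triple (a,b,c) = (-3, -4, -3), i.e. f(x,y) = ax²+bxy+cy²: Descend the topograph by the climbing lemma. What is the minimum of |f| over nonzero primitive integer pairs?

translate: b→-2 (≡4 mod 6), so (3,4,3)→(3,-2,2)
flip: (3,-2,2)→(2,2,3)
reduced (well bottom): (2,2,3) with a≤c, −a<b≤a
well minimum |f| = |-2| = 2 (negative-definite)

2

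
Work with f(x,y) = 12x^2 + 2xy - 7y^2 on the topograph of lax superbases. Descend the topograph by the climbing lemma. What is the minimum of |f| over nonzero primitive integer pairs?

descent: ρ → (-7,12,7)  [lands on river]
river: ρ → (7,16,-3)
river: ρ → (-3,14,12)
river: ρ → (12,10,-5)
river: ρ → (-5,10,12)
river: ρ → (12,14,-3)
river: ρ → (-3,16,7)
river: ρ → (7,12,-7)
river: ρ → (-7,16,3)
river: ρ → (3,14,-12)
river: ρ → (-12,10,5)
river: ρ → (5,10,-12)
river: ρ → (-12,14,3)
river: ρ → (3,16,-7)
closes: descent 1, river 14
min |a| on river = 3

3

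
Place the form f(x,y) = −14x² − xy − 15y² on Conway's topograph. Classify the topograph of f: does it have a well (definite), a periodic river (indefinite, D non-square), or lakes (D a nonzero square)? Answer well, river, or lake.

D = b²−4ac = (-1)² − 4·(-14)·(-15) = -839
D < 0 ⇒ definite ⇒ every region one sign ⇒ single well

well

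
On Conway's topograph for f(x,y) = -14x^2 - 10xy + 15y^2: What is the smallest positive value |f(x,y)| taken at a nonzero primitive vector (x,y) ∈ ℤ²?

descent: ρ → (15,10,-14)  [lands on river]
river: ρ → (-14,18,11)
river: ρ → (11,26,-6)
river: ρ → (-6,22,19)
river: ρ → (19,16,-9)
river: ρ → (-9,20,15)
closes: descent 1, river 6
min |a| on river = 6

6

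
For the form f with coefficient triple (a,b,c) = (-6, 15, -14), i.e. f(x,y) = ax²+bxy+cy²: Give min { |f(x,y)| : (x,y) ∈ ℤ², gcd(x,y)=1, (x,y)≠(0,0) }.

translate: b→-3 (≡-15 mod 12), so (6,-15,14)→(6,-3,5)
flip: (6,-3,5)→(5,3,6)
reduced (well bottom): (5,3,6) with a≤c, −a<b≤a
well minimum |f| = |-5| = 5 (negative-definite)

5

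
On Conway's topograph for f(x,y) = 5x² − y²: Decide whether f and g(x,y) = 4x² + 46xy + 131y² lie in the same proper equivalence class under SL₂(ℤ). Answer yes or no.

D₁ = 20, D₂ = 20
river cycle of f (length 2): (-1, 4, 1), (1, 4, -1)
river cycle of g (length 2): (-1, 4, 1), (1, 4, -1)
cycles coincide ⇒ equivalent

yes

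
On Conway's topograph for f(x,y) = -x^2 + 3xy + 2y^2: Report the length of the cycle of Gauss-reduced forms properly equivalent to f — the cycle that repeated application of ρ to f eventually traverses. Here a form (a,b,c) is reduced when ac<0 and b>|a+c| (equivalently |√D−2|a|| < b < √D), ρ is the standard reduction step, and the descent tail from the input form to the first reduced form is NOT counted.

D = 17, ⌊√D⌋ = 4
river: ρ → (2,1,-2)
river: ρ → (-2,3,1)
river: ρ → (1,3,-2)
river: ρ → (-2,1,2)
river: ρ → (2,3,-1)
river: ρ → (-1,3,2)
ρ-cycle length = 6 (tail of 0 descent steps not counted)

6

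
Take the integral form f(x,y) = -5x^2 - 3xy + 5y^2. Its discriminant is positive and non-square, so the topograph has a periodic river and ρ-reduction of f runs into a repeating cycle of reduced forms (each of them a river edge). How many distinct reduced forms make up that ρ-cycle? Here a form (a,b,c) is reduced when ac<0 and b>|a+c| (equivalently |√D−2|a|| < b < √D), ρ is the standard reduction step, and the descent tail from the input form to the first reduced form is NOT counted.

D = 109, ⌊√D⌋ = 10
descent: ρ → (5,3,-5)  [lands on river]
river: ρ → (-5,7,3)
river: ρ → (3,5,-7)
river: ρ → (-7,9,1)
river: ρ → (1,9,-7)
river: ρ → (-7,5,3)
river: ρ → (3,7,-5)
river: ρ → (-5,3,5)
river: ρ → (5,7,-3)
river: ρ → (-3,5,7)
river: ρ → (7,9,-1)
river: ρ → (-1,9,7)
river: ρ → (7,5,-3)
river: ρ → (-3,7,5)
ρ-cycle length = 14 (tail of 1 descent step not counted)

14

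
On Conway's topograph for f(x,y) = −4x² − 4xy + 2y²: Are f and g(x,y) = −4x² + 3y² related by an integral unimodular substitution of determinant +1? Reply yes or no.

D₁ = 48, D₂ = 48
river cycle of f (length 2): (2, 4, -4), (-4, 4, 2)
river cycle of g (length 2): (3, 6, -1), (-1, 6, 3)
cycles differ ⇒ inequivalent

no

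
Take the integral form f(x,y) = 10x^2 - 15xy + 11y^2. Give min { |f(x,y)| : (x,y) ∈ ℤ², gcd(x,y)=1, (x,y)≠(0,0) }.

translate: b→5 (≡-15 mod 20), so (10,-15,11)→(10,5,6)
flip: (10,5,6)→(6,-5,10)
reduced (well bottom): (6,-5,10) with a≤c, −a<b≤a
well minimum = a = 6

6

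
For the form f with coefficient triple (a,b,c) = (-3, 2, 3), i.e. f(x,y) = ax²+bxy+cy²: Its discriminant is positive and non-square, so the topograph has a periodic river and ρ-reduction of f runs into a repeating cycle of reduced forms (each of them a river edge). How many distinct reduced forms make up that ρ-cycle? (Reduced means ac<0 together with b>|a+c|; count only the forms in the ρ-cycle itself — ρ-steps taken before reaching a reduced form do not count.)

D = 40, ⌊√D⌋ = 6
river: ρ → (3,4,-2)
river: ρ → (-2,4,3)
river: ρ → (3,2,-3)
river: ρ → (-3,4,2)
river: ρ → (2,4,-3)
river: ρ → (-3,2,3)
ρ-cycle length = 6 (tail of 0 descent steps not counted)

6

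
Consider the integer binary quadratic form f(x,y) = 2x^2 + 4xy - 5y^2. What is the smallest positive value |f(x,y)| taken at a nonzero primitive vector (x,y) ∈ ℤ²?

river: ρ → (-5,6,1)
river: ρ → (1,6,-5)
river: ρ → (-5,4,2)
river: ρ → (2,4,-5)
closes: descent 0, river 4
min |a| on river = 1

1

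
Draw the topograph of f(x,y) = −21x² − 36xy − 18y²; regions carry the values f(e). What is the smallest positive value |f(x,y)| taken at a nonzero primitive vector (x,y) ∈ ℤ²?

translate: b→-6 (≡36 mod 42), so (21,36,18)→(21,-6,3)
flip: (21,-6,3)→(3,6,21)
translate: b→0 (≡6 mod 6), so (3,6,21)→(3,0,18)
reduced (well bottom): (3,0,18) with a≤c, −a<b≤a
well minimum |f| = |-3| = 3 (negative-definite)

3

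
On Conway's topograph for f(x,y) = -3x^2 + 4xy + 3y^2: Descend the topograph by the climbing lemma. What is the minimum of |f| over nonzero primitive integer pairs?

river: ρ → (3,2,-4)
river: ρ → (-4,6,1)
river: ρ → (1,6,-4)
river: ρ → (-4,2,3)
river: ρ → (3,4,-3)
river: ρ → (-3,2,4)
river: ρ → (4,6,-1)
river: ρ → (-1,6,4)
river: ρ → (4,2,-3)
river: ρ → (-3,4,3)
closes: descent 0, river 10
min |a| on river = 1

1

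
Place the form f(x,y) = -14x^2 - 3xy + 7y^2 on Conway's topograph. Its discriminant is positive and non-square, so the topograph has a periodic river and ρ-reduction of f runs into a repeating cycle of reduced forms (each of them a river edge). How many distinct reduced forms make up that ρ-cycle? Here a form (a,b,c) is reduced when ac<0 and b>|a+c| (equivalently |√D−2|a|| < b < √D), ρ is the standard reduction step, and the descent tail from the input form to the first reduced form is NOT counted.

D = 401, ⌊√D⌋ = 20
descent: ρ → (7,17,-4)  [lands on river]
river: ρ → (-4,15,11)
river: ρ → (11,7,-8)
river: ρ → (-8,9,10)
river: ρ → (10,11,-7)
river: ρ → (-7,17,4)
river: ρ → (4,15,-11)
river: ρ → (-11,7,8)
river: ρ → (8,9,-10)
river: ρ → (-10,11,7)
ρ-cycle length = 10 (tail of 1 descent step not counted)

10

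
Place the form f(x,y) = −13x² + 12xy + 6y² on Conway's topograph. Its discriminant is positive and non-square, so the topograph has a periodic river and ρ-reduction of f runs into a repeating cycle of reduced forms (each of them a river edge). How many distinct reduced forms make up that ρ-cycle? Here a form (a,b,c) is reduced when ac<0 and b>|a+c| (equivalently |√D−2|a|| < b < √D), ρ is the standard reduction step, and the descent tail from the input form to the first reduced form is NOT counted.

D = 456, ⌊√D⌋ = 21
river: ρ → (6,12,-13)
river: ρ → (-13,14,5)
river: ρ → (5,16,-10)
river: ρ → (-10,4,11)
river: ρ → (11,18,-3)
river: ρ → (-3,18,11)
river: ρ → (11,4,-10)
river: ρ → (-10,16,5)
river: ρ → (5,14,-13)
river: ρ → (-13,12,6)
ρ-cycle length = 10 (tail of 0 descent steps not counted)

10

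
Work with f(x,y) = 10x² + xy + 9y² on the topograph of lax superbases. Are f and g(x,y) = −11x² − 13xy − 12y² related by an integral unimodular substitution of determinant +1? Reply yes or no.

D₁ = -359, D₂ = -359
f: flip: (10,1,9)→(9,-1,10)
f: reduced (well bottom): (9,-1,10) with a≤c, −a<b≤a
g is negative-definite; reduce −g:
−g: translate: b→-9 (≡13 mod 22), so (11,13,12)→(11,-9,10)
−g: flip: (11,-9,10)→(10,9,11)
−g: reduced (well bottom): (10,9,11) with a≤c, −a<b≤a
flip sign back: reduced form of g is (-10,-9,-11)
reduced forms (9, -1, 10) vs (-10, -9, -11) ⇒ inequivalent

no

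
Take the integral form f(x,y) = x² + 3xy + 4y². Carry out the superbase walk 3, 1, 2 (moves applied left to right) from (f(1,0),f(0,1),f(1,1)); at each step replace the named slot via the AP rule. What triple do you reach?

start (1,4,8) = (f(1,0),f(0,1),f(1,1))
replace slot 3: 2·(1+4) − 8 = 2 → (1,4,2)
replace slot 1: 2·(4+2) − 1 = 11 → (11,4,2)
replace slot 2: 2·(11+2) − 4 = 22 → (11,22,2)

11,22,2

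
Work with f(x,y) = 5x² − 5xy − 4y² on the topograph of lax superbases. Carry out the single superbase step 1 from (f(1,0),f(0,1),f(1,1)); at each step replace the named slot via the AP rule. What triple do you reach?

start (5,-4,-4) = (f(1,0),f(0,1),f(1,1))
replace slot 1: 2·((-4)+(-4)) − 5 = -21 → (-21,-4,-4)

-21,-4,-4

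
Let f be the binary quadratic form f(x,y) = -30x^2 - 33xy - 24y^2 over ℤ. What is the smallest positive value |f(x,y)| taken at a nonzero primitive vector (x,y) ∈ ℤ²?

translate: b→-27 (≡33 mod 60), so (30,33,24)→(30,-27,21)
flip: (30,-27,21)→(21,27,30)
translate: b→-15 (≡27 mod 42), so (21,27,30)→(21,-15,24)
reduced (well bottom): (21,-15,24) with a≤c, −a<b≤a
well minimum |f| = |-21| = 21 (negative-definite)

21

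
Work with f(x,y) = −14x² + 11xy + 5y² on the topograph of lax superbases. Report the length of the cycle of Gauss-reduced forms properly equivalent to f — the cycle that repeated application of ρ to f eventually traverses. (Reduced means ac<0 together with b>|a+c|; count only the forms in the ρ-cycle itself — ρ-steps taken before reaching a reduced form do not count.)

D = 401, ⌊√D⌋ = 20
river: ρ → (5,19,-2)
river: ρ → (-2,17,14)
river: ρ → (14,11,-5)
river: ρ → (-5,19,2)
river: ρ → (2,17,-14)
river: ρ → (-14,11,5)
ρ-cycle length = 6 (tail of 0 descent steps not counted)

6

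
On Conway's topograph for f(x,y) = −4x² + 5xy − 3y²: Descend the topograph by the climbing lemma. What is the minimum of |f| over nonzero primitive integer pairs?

translate: b→3 (≡-5 mod 8), so (4,-5,3)→(4,3,2)
flip: (4,3,2)→(2,-3,4)
translate: b→1 (≡-3 mod 4), so (2,-3,4)→(2,1,3)
reduced (well bottom): (2,1,3) with a≤c, −a<b≤a
well minimum |f| = |-2| = 2 (negative-definite)

2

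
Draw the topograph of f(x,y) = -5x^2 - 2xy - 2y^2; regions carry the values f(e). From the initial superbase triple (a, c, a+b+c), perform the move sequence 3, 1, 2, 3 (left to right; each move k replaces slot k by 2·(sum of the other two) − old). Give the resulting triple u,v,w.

start (-5,-2,-9) = (f(1,0),f(0,1),f(1,1))
replace slot 3: 2·((-5)+(-2)) − (-9) = -5 → (-5,-2,-5)
replace slot 1: 2·((-2)+(-5)) − (-5) = -9 → (-9,-2,-5)
replace slot 2: 2·((-9)+(-5)) − (-2) = -26 → (-9,-26,-5)
replace slot 3: 2·((-9)+(-26)) − (-5) = -65 → (-9,-26,-65)

-9,-26,-65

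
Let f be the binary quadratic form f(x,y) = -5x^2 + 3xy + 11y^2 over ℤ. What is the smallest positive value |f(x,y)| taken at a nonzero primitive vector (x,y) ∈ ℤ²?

descent: ρ → (11,-3,-5)
descent: ρ → (-5,13,3)  [lands on river]
river: ρ → (3,11,-9)
river: ρ → (-9,7,5)
river: ρ → (5,13,-3)
river: ρ → (-3,11,9)
river: ρ → (9,7,-5)
closes: descent 2, river 6
min |a| on river = 3

3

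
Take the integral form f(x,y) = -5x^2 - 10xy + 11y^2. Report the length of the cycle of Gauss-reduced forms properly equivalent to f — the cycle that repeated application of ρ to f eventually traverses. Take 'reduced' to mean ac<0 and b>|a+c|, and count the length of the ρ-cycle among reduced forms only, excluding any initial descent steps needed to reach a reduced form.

D = 320, ⌊√D⌋ = 17
descent: ρ → (11,10,-5)  [lands on river]
river: ρ → (-5,10,11)
river: ρ → (11,12,-4)
river: ρ → (-4,12,11)
ρ-cycle length = 4 (tail of 1 descent step not counted)

4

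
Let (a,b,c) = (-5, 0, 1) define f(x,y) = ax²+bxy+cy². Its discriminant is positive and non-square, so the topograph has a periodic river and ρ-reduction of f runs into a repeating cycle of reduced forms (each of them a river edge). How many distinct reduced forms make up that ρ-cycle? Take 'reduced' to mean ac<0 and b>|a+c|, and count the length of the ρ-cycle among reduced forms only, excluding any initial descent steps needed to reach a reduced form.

D = 20, ⌊√D⌋ = 4
descent: ρ → (1,4,-1)  [lands on river]
river: ρ → (-1,4,1)
ρ-cycle length = 2 (tail of 1 descent step not counted)

2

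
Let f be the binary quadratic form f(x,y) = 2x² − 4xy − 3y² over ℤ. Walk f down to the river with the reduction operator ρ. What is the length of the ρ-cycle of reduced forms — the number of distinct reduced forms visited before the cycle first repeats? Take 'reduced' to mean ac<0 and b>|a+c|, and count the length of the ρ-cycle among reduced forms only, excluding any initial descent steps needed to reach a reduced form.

D = 40, ⌊√D⌋ = 6
descent: ρ → (-3,4,2)  [lands on river]
river: ρ → (2,4,-3)
river: ρ → (-3,2,3)
river: ρ → (3,4,-2)
river: ρ → (-2,4,3)
river: ρ → (3,2,-3)
ρ-cycle length = 6 (tail of 1 descent step not counted)

6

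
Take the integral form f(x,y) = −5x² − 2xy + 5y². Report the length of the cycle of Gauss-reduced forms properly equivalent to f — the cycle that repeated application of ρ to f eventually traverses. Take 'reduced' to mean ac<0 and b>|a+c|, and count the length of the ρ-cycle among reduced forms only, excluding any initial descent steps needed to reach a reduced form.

D = 104, ⌊√D⌋ = 10
descent: ρ → (5,2,-5)  [lands on river]
river: ρ → (-5,8,2)
river: ρ → (2,8,-5)
river: ρ → (-5,2,5)
river: ρ → (5,8,-2)
river: ρ → (-2,8,5)
ρ-cycle length = 6 (tail of 1 descent step not counted)

6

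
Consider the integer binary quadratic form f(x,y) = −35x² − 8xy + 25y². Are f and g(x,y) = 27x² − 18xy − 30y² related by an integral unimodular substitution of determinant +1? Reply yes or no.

D₁ = 3564, D₂ = 3564
river cycle of f (length 8): (25, 58, -2), (-2, 58, 25), (25, 42, -18), (-18, 30, 37), (37, 44, -11), (-11, 44, 37), (37, 30, -18), (-18, 42, 25)
river cycle of g (length 4): (-30, 18, 27), (27, 36, -21), (-21, 48, 15), (15, 42, -30)
cycles differ ⇒ inequivalent

no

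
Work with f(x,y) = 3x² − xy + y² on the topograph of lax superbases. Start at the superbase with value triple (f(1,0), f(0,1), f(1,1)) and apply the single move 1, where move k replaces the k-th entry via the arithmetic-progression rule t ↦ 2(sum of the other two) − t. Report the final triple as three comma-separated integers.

start (3,1,3) = (f(1,0),f(0,1),f(1,1))
replace slot 1: 2·(1+3) − 3 = 5 → (5,1,3)

5,1,3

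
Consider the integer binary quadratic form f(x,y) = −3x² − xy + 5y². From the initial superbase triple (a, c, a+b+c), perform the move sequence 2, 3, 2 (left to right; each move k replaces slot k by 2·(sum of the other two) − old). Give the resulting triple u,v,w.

start (-3,5,1) = (f(1,0),f(0,1),f(1,1))
replace slot 2: 2·((-3)+1) − 5 = -9 → (-3,-9,1)
replace slot 3: 2·((-3)+(-9)) − 1 = -25 → (-3,-9,-25)
replace slot 2: 2·((-3)+(-25)) − (-9) = -47 → (-3,-47,-25)

-3,-47,-25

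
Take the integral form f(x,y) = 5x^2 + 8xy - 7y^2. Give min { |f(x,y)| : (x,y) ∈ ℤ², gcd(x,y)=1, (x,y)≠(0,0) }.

river: ρ → (-7,6,6)
river: ρ → (6,6,-7)
river: ρ → (-7,8,5)
river: ρ → (5,12,-3)
river: ρ → (-3,12,5)
river: ρ → (5,8,-7)
closes: descent 0, river 6
min |a| on river = 3

3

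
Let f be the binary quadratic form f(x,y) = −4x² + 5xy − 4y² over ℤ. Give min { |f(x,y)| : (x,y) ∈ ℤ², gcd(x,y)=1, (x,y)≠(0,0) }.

translate: b→3 (≡-5 mod 8), so (4,-5,4)→(4,3,3)
flip: (4,3,3)→(3,-3,4)
translate: b→3 (≡-3 mod 6), so (3,-3,4)→(3,3,4)
reduced (well bottom): (3,3,4) with a≤c, −a<b≤a
well minimum |f| = |-3| = 3 (negative-definite)

3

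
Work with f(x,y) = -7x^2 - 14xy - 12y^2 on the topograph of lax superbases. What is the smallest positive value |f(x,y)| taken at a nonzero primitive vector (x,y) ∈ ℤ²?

translate: b→0 (≡14 mod 14), so (7,14,12)→(7,0,5)
flip: (7,0,5)→(5,0,7)
reduced (well bottom): (5,0,7) with a≤c, −a<b≤a
well minimum |f| = |-5| = 5 (negative-definite)

5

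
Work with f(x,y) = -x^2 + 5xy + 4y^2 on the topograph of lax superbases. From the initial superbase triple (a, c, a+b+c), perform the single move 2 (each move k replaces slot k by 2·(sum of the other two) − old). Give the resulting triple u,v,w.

start (-1,4,8) = (f(1,0),f(0,1),f(1,1))
replace slot 2: 2·((-1)+8) − 4 = 10 → (-1,10,8)

-1,10,8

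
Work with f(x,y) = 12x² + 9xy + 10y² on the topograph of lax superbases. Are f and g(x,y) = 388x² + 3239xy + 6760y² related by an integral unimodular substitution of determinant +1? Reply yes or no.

D₁ = -399, D₂ = -399
f: flip: (12,9,10)→(10,-9,12)
f: reduced (well bottom): (10,-9,12) with a≤c, −a<b≤a
g: translate: b→135 (≡3239 mod 776), so (388,3239,6760)→(388,135,12)
g: flip: (388,135,12)→(12,-135,388)
g: translate: b→9 (≡-135 mod 24), so (12,-135,388)→(12,9,10)
g: flip: (12,9,10)→(10,-9,12)
g: reduced (well bottom): (10,-9,12) with a≤c, −a<b≤a
reduced forms (10, -9, 12) vs (10, -9, 12) ⇒ equivalent

yes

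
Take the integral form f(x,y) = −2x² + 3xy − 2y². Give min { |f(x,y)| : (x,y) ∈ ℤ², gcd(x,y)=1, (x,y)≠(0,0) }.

translate: b→1 (≡-3 mod 4), so (2,-3,2)→(2,1,1)
flip: (2,1,1)→(1,-1,2)
translate: b→1 (≡-1 mod 2), so (1,-1,2)→(1,1,2)
reduced (well bottom): (1,1,2) with a≤c, −a<b≤a
well minimum |f| = |-1| = 1 (negative-definite)

1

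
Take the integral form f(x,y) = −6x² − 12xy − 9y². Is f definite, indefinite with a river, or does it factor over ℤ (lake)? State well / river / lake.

D = b²−4ac = (-12)² − 4·(-6)·(-9) = -72
D < 0 ⇒ definite ⇒ every region one sign ⇒ single well

well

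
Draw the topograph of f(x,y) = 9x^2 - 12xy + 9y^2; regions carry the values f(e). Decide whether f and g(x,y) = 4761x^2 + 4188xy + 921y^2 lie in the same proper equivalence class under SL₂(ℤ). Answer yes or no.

D₁ = -180, D₂ = -180
f: translate: b→6 (≡-12 mod 18), so (9,-12,9)→(9,6,6)
f: flip: (9,6,6)→(6,-6,9)
f: translate: b→6 (≡-6 mod 12), so (6,-6,9)→(6,6,9)
f: reduced (well bottom): (6,6,9) with a≤c, −a<b≤a
g: flip: (4761,4188,921)→(921,-4188,4761)
g: translate: b→-504 (≡-4188 mod 1842), so (921,-4188,4761)→(921,-504,69)
g: flip: (921,-504,69)→(69,504,921)
g: translate: b→-48 (≡504 mod 138), so (69,504,921)→(69,-48,9)
g: flip: (69,-48,9)→(9,48,69)
g: translate: b→-6 (≡48 mod 18), so (9,48,69)→(9,-6,6)
g: flip: (9,-6,6)→(6,6,9)
g: reduced (well bottom): (6,6,9) with a≤c, −a<b≤a
reduced forms (6, 6, 9) vs (6, 6, 9) ⇒ equivalent

yes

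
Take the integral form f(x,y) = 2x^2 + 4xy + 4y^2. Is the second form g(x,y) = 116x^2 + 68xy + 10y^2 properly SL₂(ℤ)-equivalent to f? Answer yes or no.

D₁ = -16, D₂ = -16
f: translate: b→0 (≡4 mod 4), so (2,4,4)→(2,0,2)
f: reduced (well bottom): (2,0,2) with a≤c, −a<b≤a
g: flip: (116,68,10)→(10,-68,116)
g: translate: b→-8 (≡-68 mod 20), so (10,-68,116)→(10,-8,2)
g: flip: (10,-8,2)→(2,8,10)
g: translate: b→0 (≡8 mod 4), so (2,8,10)→(2,0,2)
g: reduced (well bottom): (2,0,2) with a≤c, −a<b≤a
reduced forms (2, 0, 2) vs (2, 0, 2) ⇒ equivalent

yes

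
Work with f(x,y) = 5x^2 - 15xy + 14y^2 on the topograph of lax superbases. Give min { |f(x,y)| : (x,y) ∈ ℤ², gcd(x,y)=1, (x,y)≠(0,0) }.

translate: b→5 (≡-15 mod 10), so (5,-15,14)→(5,5,4)
flip: (5,5,4)→(4,-5,5)
translate: b→3 (≡-5 mod 8), so (4,-5,5)→(4,3,4)
reduced (well bottom): (4,3,4) with a≤c, −a<b≤a
well minimum = a = 4

4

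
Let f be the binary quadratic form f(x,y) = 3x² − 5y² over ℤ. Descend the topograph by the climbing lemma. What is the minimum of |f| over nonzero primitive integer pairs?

descent: ρ → (-5,0,3)
descent: ρ → (3,6,-2)  [lands on river]
river: ρ → (-2,6,3)
closes: descent 2, river 2
min |a| on river = 2

2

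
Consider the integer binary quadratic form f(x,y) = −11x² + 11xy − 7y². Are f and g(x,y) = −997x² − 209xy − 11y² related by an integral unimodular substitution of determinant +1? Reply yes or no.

D₁ = -187, D₂ = -187
f is negative-definite; reduce −f:
−f: translate: b→11 (≡-11 mod 22), so (11,-11,7)→(11,11,7)
−f: flip: (11,11,7)→(7,-11,11)
−f: translate: b→3 (≡-11 mod 14), so (7,-11,11)→(7,3,7)
−f: reduced (well bottom): (7,3,7) with a≤c, −a<b≤a
flip sign back: reduced form of f is (-7,-3,-7)
g is negative-definite; reduce −g:
−g: flip: (997,209,11)→(11,-209,997)
−g: translate: b→11 (≡-209 mod 22), so (11,-209,997)→(11,11,7)
−g: flip: (11,11,7)→(7,-11,11)
−g: translate: b→3 (≡-11 mod 14), so (7,-11,11)→(7,3,7)
−g: reduced (well bottom): (7,3,7) with a≤c, −a<b≤a
flip sign back: reduced form of g is (-7,-3,-7)
reduced forms (-7, -3, -7) vs (-7, -3, -7) ⇒ equivalent

yes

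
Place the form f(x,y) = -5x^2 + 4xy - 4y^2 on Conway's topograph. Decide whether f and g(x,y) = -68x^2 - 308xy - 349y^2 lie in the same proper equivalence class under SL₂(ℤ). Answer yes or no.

D₁ = -64, D₂ = -64
f is negative-definite; reduce −f:
−f: flip: (5,-4,4)→(4,4,5)
−f: reduced (well bottom): (4,4,5) with a≤c, −a<b≤a
flip sign back: reduced form of f is (-4,-4,-5)
g is negative-definite; reduce −g:
−g: translate: b→36 (≡308 mod 136), so (68,308,349)→(68,36,5)
−g: flip: (68,36,5)→(5,-36,68)
−g: translate: b→4 (≡-36 mod 10), so (5,-36,68)→(5,4,4)
−g: flip: (5,4,4)→(4,-4,5)
−g: translate: b→4 (≡-4 mod 8), so (4,-4,5)→(4,4,5)
−g: reduced (well bottom): (4,4,5) with a≤c, −a<b≤a
flip sign back: reduced form of g is (-4,-4,-5)
reduced forms (-4, -4, -5) vs (-4, -4, -5) ⇒ equivalent

yes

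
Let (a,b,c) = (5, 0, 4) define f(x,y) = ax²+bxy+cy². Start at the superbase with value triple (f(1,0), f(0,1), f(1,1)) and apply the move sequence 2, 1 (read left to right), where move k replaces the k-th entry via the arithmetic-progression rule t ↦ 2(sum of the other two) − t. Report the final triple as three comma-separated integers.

start (5,4,9) = (f(1,0),f(0,1),f(1,1))
replace slot 2: 2·(5+9) − 4 = 24 → (5,24,9)
replace slot 1: 2·(24+9) − 5 = 61 → (61,24,9)

61,24,9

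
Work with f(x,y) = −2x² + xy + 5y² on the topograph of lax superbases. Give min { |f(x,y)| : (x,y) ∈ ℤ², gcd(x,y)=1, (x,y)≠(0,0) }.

descent: ρ → (5,-1,-2)
descent: ρ → (-2,5,2)  [lands on river]
river: ρ → (2,3,-4)
river: ρ → (-4,5,1)
river: ρ → (1,5,-4)
river: ρ → (-4,3,2)
river: ρ → (2,5,-2)
river: ρ → (-2,3,4)
river: ρ → (4,5,-1)
river: ρ → (-1,5,4)
river: ρ → (4,3,-2)
closes: descent 2, river 10
min |a| on river = 1

1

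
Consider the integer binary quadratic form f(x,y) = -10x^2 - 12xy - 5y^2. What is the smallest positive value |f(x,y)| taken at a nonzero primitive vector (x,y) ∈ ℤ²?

translate: b→-8 (≡12 mod 20), so (10,12,5)→(10,-8,3)
flip: (10,-8,3)→(3,8,10)
translate: b→2 (≡8 mod 6), so (3,8,10)→(3,2,5)
reduced (well bottom): (3,2,5) with a≤c, −a<b≤a
well minimum |f| = |-3| = 3 (negative-definite)

3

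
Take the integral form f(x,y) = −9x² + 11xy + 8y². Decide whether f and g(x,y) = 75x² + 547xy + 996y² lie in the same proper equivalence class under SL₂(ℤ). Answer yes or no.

D₁ = 409, D₂ = 409
river cycle of f (length 54): (8, 5, -12), (-12, 19, 1), (1, 19, -12), (-12, 5, 8), (8, 11, -9), (-9, 7, 10), (10, 13, -6), (-6, 11, 12), (12, 13, -5), (-5, 17, 6), … (44 more)
river cycle of g (length 54): (8, 5, -12), (-12, 19, 1), (1, 19, -12), (-12, 5, 8), (8, 11, -9), (-9, 7, 10), (10, 13, -6), (-6, 11, 12), (12, 13, -5), (-5, 17, 6), … (44 more)
cycles coincide ⇒ equivalent

yes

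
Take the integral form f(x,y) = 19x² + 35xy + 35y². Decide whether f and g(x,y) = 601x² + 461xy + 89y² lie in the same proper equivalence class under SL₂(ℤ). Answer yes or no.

D₁ = -1435, D₂ = -1435
f: translate: b→-3 (≡35 mod 38), so (19,35,35)→(19,-3,19)
f: flip: (19,-3,19)→(19,3,19)
f: reduced (well bottom): (19,3,19) with a≤c, −a<b≤a
g: flip: (601,461,89)→(89,-461,601)
g: translate: b→73 (≡-461 mod 178), so (89,-461,601)→(89,73,19)
g: flip: (89,73,19)→(19,-73,89)
g: translate: b→3 (≡-73 mod 38), so (19,-73,89)→(19,3,19)
g: reduced (well bottom): (19,3,19) with a≤c, −a<b≤a
reduced forms (19, 3, 19) vs (19, 3, 19) ⇒ equivalent

yes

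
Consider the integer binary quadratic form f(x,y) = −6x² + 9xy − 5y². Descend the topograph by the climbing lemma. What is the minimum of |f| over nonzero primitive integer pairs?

translate: b→3 (≡-9 mod 12), so (6,-9,5)→(6,3,2)
flip: (6,3,2)→(2,-3,6)
translate: b→1 (≡-3 mod 4), so (2,-3,6)→(2,1,5)
reduced (well bottom): (2,1,5) with a≤c, −a<b≤a
well minimum |f| = |-2| = 2 (negative-definite)

2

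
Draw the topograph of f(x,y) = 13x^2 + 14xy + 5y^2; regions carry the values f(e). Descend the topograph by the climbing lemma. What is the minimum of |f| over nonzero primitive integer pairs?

translate: b→-12 (≡14 mod 26), so (13,14,5)→(13,-12,4)
flip: (13,-12,4)→(4,12,13)
translate: b→4 (≡12 mod 8), so (4,12,13)→(4,4,5)
reduced (well bottom): (4,4,5) with a≤c, −a<b≤a
well minimum = a = 4

4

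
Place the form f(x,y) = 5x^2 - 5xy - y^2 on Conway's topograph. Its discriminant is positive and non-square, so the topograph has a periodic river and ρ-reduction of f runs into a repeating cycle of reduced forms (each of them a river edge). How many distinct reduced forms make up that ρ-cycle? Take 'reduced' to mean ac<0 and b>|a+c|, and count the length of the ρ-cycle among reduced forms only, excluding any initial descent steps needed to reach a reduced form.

D = 45, ⌊√D⌋ = 6
descent: ρ → (-1,5,5)  [lands on river]
river: ρ → (5,5,-1)
ρ-cycle length = 2 (tail of 1 descent step not counted)

2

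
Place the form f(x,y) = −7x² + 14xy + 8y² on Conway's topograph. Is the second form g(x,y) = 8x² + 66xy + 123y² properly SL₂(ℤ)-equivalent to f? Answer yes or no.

D₁ = 420, D₂ = 420
river cycle of f (length 4): (8, 18, -3), (-3, 18, 8), (8, 14, -7), (-7, 14, 8)
river cycle of g (length 4): (8, 18, -3), (-3, 18, 8), (8, 14, -7), (-7, 14, 8)
cycles coincide ⇒ equivalent

yes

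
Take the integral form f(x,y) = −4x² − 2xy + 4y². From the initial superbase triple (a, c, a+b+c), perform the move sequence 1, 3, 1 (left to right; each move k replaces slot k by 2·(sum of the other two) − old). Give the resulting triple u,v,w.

start (-4,4,-2) = (f(1,0),f(0,1),f(1,1))
replace slot 1: 2·(4+(-2)) − (-4) = 8 → (8,4,-2)
replace slot 3: 2·(8+4) − (-2) = 26 → (8,4,26)
replace slot 1: 2·(4+26) − 8 = 52 → (52,4,26)

52,4,26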